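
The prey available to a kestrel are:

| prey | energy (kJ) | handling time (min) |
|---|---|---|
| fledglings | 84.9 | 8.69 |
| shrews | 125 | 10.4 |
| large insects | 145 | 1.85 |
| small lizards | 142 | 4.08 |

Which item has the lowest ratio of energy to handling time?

Profitability E/h (kJ/min): fledglings = 84.9/8.69 = 9.77, shrews = 125/10.4 = 12, large insects = 145/1.85 = 78.4, small lizards = 142/4.08 = 34.8.
Ranked: large insects > small lizards > shrews > fledglings.

fledglings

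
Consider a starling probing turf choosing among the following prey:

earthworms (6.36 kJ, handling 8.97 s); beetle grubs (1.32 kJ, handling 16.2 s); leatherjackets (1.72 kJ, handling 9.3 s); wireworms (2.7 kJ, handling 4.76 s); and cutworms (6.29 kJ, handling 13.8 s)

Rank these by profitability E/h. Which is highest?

Profitability E/h (kJ/s): earthworms = 6.36/8.97 = 0.709, beetle grubs = 1.32/16.2 = 0.0815, leatherjackets = 1.72/9.3 = 0.185, wireworms = 2.7/4.76 = 0.567, cutworms = 6.29/13.8 = 0.456.
Ranked: earthworms > wireworms > cutworms > leatherjackets > beetle grubs.

earthworms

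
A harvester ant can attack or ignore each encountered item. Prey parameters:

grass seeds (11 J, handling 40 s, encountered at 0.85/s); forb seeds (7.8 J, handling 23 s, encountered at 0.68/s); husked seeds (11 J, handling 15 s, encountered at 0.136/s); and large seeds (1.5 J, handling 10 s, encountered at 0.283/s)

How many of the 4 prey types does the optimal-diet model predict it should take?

1

Profitabilities (E/h, J/s): husked seeds 0.733, forb seeds 0.339, grass seeds 0.275, large seeds 0.15. Add prey in this order while the next type's profitability exceeds the intake rate on those already taken.
Rate on top 1: 0.4921. forb seeds: 0.339 < 0.4921 → exclude; stop.
Optimal diet: husked seeds — 1 of 4 types.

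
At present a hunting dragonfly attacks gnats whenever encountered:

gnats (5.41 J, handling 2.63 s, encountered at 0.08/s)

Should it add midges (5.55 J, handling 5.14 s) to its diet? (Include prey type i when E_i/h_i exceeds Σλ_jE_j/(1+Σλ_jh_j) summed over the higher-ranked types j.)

Current rate: (0.08×5.41)/(1 + 0.08×2.63) = 0.3576 J/s.
midges: E/h = 5.55/5.14 = 1.08 J/s.
Since 1.08 > R, including midges increases the long-run rate.

Yes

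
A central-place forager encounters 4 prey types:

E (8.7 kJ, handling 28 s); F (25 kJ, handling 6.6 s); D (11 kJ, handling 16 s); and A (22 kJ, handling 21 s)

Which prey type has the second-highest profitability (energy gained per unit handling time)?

A

In descending order of E/h:
F: 25/6.6 = 3.79 kJ/s
A: 22/21 = 1.05 kJ/s
D: 11/16 = 0.688 kJ/s
E: 8.7/28 = 0.311 kJ/s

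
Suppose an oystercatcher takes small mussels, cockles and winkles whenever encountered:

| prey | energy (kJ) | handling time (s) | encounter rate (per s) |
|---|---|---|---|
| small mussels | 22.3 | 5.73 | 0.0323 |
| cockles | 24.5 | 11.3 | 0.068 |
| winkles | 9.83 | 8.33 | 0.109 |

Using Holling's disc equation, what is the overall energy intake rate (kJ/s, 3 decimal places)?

1.208 kJ/s

Energy encountered per unit search time: 0.0323×22.3 + 0.068×24.5 + 0.109×9.83 = 3.458 kJ/s.
Handling time per unit search time: 0.0323×5.73 + 0.068×11.3 + 0.109×8.33 = 1.861.
Rate = 3.458/(1 + 1.861) = 1.208 kJ/s.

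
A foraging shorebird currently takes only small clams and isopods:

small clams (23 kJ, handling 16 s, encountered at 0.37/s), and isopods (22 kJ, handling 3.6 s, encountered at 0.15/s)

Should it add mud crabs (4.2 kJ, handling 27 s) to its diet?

No

On small clams and isopods alone, R = ΣλE/(1+Σλh) = 11.81/7.46 = 1.583 kJ/s.
mud crabs: E/h = 4.2/27 = 0.1556 kJ/s.
0.1556 < 1.583, so adding mud crabs would lower the average — exclude it.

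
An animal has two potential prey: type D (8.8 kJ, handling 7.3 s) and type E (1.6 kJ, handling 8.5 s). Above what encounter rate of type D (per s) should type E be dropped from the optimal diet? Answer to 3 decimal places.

Drop type E once their profitability E₂/h₂ falls below the rate achievable on type D alone: E₂/h₂ = λE₁/(1 + λh₁).
Solve for λ: λE₁h₂ = E₂(1 + λh₁) → λ(E₁h₂ − E₂h₁) = E₂ → λ = E₂/(E₁h₂ − E₂h₁).
λ = 1.6/(8.8×8.5 − 1.6×7.3) = 1.6/63.12 = 0.02535 per s.

0.025 per s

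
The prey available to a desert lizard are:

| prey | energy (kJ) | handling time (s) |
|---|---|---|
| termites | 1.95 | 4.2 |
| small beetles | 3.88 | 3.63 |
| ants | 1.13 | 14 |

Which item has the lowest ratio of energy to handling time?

ants

Profitability E/h (kJ/s): termites = 1.95/4.2 = 0.464, small beetles = 3.88/3.63 = 1.07, ants = 1.13/14 = 0.0807.
Ranked: small beetles > termites > ants.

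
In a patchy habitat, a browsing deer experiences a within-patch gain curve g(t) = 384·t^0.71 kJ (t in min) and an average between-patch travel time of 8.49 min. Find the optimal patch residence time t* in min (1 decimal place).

20.8 min

Maximise g(t)/(T+t): set derivative to zero → g'(t)(T+t) = g(t).
g'(t) = 0.71·384·t^-0.29. Setting 0.71·384·t^-0.29 = 384·t^0.71/(8.49+t) gives 0.71(8.49+t) = t, so 0.29·t = 0.71×8.49.
t* = 0.71×8.49/0.29 = 20.79 min.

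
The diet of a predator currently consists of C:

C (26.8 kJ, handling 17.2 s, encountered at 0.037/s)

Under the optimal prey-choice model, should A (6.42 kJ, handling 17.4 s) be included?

Intake rate on the current diet: R = (0.037×26.8) / (1 + 0.037×17.2) = 0.9916/1.636 = 0.606 kJ/s.
Profitability of A: 6.42/17.4 = 0.369 kJ/s.
0.369 < 0.606, so adding A would lower the average — exclude it.

No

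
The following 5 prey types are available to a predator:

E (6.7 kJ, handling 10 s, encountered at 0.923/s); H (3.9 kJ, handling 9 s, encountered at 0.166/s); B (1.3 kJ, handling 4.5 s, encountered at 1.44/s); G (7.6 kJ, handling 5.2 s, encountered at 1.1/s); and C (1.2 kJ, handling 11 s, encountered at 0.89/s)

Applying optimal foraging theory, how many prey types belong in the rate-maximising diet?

Profitabilities (E/h, kJ/s): G 1.46, E 0.67, H 0.433, B 0.289, C 0.109. Add prey in this order while the next type's profitability exceeds the intake rate on those already taken.
Rate on top 1: 1.244. E: 0.67 < 1.244 → exclude; stop.
Optimal diet: G — 1 of 5 types.

1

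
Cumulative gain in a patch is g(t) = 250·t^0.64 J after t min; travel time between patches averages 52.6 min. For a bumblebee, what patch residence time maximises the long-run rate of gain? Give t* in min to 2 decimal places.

93.51 min

By the marginal value theorem, leave when the instantaneous gain rate g'(t) equals the habitat-wide average g(t)/(T + t).
g'(t) = 0.64·250·t^-0.36. Setting 0.64·250·t^-0.36 = 250·t^0.64/(52.6+t) gives 0.64(52.6+t) = t, so 0.36·t = 0.64×52.6.
t* = 0.64×52.6/0.36 = 93.51 min.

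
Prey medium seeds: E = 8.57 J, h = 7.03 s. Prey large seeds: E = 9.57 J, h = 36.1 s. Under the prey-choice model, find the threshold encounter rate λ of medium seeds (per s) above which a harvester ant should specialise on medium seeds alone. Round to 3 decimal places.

0.040 per s

At the threshold, the rate on medium seeds alone equals the profitability of large seeds: λ·8.57/(1 + λ·7.03) = 9.57/36.1 = 0.2651.
Rearranging, λ(8.57 − 0.2651×7.03) = 0.2651, so λ = 0.2651/6.706 = 0.03953 per s.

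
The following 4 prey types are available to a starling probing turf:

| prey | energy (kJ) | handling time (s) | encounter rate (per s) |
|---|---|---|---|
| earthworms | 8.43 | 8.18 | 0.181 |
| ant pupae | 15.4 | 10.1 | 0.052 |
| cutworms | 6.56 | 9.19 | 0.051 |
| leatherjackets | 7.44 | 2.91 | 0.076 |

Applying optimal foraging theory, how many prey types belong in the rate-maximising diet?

Profitabilities (E/h, kJ/s): leatherjackets 2.56, ant pupae 1.52, earthworms 1.03, cutworms 0.714. Add prey in this order while the next type's profitability exceeds the intake rate on those already taken.
Rate on top 1: 0.463. ant pupae: 1.52 > 0.463 → include.
Rate on top 2: 0.7823. earthworms: 1.03 > 0.7823 → include.
Rate on top 3: 0.8962. cutworms: 0.714 < 0.8962 → exclude; stop.
Optimal diet: leatherjackets, ant pupae, earthworms — 3 of 4 types.

3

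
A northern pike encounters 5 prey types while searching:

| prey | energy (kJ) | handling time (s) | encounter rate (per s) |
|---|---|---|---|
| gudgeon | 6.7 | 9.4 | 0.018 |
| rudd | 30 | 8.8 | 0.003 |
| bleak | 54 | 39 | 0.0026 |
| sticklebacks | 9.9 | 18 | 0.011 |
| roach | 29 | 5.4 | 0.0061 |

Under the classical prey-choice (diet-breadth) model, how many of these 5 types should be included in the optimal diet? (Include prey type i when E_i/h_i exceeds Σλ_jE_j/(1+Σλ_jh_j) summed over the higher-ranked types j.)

Rank by E/h (kJ/s): roach 5.37, rudd 3.41, bleak 1.38, gudgeon 0.713, sticklebacks 0.55. Include each in turn until the next type's E/h falls below the running intake rate.
Rate on top 1: 0.1713. rudd: 3.41 > 0.1713 → include.
Rate on top 2: 0.2519. bleak: 1.38 > 0.2519 → include.
Rate on top 3: 0.3509. gudgeon: 0.713 > 0.3509 → include.
Rate on top 4: 0.3969. sticklebacks: 0.55 > 0.3969 → include.
Optimal diet: roach, rudd, bleak, gudgeon, sticklebacks — 5 of 5 types.

5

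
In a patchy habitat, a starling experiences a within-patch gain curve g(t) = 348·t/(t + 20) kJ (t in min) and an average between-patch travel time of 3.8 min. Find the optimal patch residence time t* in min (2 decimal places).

Optimal t* satisfies g'(t*) = g(t*)/(T + t*).
g'(t) = 348·20/(t + 20)². Setting 348·20/(t+20)² = 348t/[(t+20)(3.8+t)] gives 20(3.8+t) = t(t+20), so t² = 20×3.8 = 76.
t* = √76 = 8.718 min.

8.72 min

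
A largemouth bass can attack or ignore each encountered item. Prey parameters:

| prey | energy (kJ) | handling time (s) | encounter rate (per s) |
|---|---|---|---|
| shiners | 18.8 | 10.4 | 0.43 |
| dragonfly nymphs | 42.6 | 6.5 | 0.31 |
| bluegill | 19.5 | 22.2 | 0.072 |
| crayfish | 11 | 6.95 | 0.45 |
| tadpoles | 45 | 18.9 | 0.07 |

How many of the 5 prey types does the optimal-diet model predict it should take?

1

Rank by E/h (kJ/s): dragonfly nymphs 6.55, tadpoles 2.38, shiners 1.81, crayfish 1.58, bluegill 0.878. Include each in turn until the next type's E/h falls below the running intake rate.
Rate on top 1: 4.38. tadpoles: 2.38 < 4.38 → exclude; stop.
Optimal diet: dragonfly nymphs — 1 of 5 types.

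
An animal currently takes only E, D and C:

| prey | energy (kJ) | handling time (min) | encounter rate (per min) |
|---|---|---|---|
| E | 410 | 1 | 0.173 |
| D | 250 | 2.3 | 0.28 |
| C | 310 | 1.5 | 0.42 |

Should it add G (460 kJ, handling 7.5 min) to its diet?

Current rate: (0.173×410 + 0.28×250 + 0.42×310)/(1 + 0.173×1 + 0.28×2.3 + 0.42×1.5) = 110.8 kJ/min.
G: E/h = 460/7.5 = 61.33 kJ/min.
Since 61.33 < R, time spent handling G is better spent searching.

No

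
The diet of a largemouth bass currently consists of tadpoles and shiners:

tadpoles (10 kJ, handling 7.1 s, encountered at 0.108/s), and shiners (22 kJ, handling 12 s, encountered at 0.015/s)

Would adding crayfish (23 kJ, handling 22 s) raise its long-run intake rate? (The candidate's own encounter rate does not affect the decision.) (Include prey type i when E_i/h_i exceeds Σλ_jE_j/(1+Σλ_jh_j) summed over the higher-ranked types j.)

On tadpoles and shiners alone, R = ΣλE/(1+Σλh) = 1.41/1.947 = 0.7243 kJ/s.
crayfish: E/h = 23/22 = 1.045 kJ/s.
1.045 > 0.7243, so adding crayfish raises the average — include it.

Yes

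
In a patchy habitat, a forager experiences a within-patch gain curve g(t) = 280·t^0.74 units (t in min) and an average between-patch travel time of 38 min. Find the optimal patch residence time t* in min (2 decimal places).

By the marginal value theorem, leave when the instantaneous gain rate g'(t) equals the habitat-wide average g(t)/(T + t).
g'(t) = 0.74·280·t^-0.26. Setting 0.74·280·t^-0.26 = 280·t^0.74/(38+t) gives 0.74(38+t) = t, so 0.26·t = 0.74×38.
t* = 0.74×38/0.26 = 108.2 min.

108.15 min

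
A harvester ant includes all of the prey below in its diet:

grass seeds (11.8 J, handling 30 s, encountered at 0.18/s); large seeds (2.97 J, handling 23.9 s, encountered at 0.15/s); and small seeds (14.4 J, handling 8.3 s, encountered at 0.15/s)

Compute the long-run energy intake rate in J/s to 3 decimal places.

Energy encountered per unit search time: 0.18×11.8 + 0.15×2.97 + 0.15×14.4 = 4.729 J/s.
Handling time per unit search time: 0.18×30 + 0.15×23.9 + 0.15×8.3 = 10.23.
Rate = 4.729/(1 + 10.23) = 0.4211 J/s.

0.421 J/s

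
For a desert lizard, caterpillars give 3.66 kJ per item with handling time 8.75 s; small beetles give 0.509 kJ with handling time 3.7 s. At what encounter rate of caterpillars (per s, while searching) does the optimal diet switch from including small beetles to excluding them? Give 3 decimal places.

The zero-one rule: include small beetles iff E₂/h₂ > λE₁/(1+λh₁). Equality gives the switch point.
λE₁h₂ = E₂ + λE₂h₁ ⇒ λ = E₂/(E₁h₂ − E₂h₁) = 0.509/(13.54 − 4.454) = 0.05601 per s.

0.056 per s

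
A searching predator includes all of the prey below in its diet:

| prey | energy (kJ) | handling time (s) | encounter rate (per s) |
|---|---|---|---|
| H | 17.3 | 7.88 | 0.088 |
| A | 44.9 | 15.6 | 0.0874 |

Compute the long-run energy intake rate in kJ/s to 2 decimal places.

1.78 kJ/s

Energy encountered per unit search time: 0.088×17.3 + 0.0874×44.9 = 5.447 kJ/s.
Handling time per unit search time: 0.088×7.88 + 0.0874×15.6 = 2.057.
Rate = 5.447/(1 + 2.057) = 1.782 kJ/s.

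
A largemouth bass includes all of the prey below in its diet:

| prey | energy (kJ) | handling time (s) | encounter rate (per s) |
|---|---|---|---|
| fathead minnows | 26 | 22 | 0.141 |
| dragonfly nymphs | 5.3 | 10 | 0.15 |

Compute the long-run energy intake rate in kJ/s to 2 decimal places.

R = Σλ_iE_i / (1 + Σλ_ih_i)
Numerator: 0.141×26 + 0.15×5.3 = 4.461
Denominator: 1 + 0.141×22 + 0.15×10 = 5.602
R = 4.461/5.602 = 0.7963 kJ/s

0.80 kJ/s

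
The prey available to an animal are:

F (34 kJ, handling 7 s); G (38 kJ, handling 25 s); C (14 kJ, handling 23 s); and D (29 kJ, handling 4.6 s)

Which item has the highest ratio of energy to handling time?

D

In descending order of E/h:
D: 29/4.6 = 6.3 kJ/s
F: 34/7 = 4.86 kJ/s
G: 38/25 = 1.52 kJ/s
C: 14/23 = 0.609 kJ/s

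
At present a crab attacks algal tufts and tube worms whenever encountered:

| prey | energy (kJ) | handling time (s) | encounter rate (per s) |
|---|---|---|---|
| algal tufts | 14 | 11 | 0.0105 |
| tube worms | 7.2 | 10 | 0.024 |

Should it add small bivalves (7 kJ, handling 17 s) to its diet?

Current rate: (0.0105×14 + 0.024×7.2)/(1 + 0.0105×11 + 0.024×10) = 0.2359 kJ/s.
small bivalves: E/h = 7/17 = 0.4118 kJ/s.
0.4118 > 0.2359, so adding small bivalves raises the average — include it.

Yes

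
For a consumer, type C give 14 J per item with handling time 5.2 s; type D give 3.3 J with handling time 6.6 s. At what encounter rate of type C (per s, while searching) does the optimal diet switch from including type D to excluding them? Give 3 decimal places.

0.044 per s

At the threshold, the rate on type C alone equals the profitability of type D: λ·14/(1 + λ·5.2) = 3.3/6.6 = 0.5.
Rearranging, λ(14 − 0.5×5.2) = 0.5, so λ = 0.5/11.4 = 0.04386 per s.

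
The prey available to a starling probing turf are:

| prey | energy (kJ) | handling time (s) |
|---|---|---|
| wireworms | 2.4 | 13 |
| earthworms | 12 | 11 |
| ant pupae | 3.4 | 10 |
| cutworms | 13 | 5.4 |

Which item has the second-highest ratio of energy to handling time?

Profitability E/h (kJ/s): wireworms = 2.4/13 = 0.185, earthworms = 12/11 = 1.09, ant pupae = 3.4/10 = 0.34, cutworms = 13/5.4 = 2.41.
Ranked: cutworms > earthworms > ant pupae > wireworms.

earthworms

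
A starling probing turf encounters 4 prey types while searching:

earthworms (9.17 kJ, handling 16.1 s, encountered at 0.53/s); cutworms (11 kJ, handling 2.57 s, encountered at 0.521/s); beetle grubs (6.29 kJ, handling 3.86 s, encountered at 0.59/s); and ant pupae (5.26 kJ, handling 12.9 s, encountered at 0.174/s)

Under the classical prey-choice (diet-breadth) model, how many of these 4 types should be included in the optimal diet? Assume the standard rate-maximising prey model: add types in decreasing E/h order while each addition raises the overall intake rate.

1

Rank by E/h (kJ/s): cutworms 4.28, beetle grubs 1.63, earthworms 0.57, ant pupae 0.408. Include each in turn until the next type's E/h falls below the running intake rate.
Rate on top 1: 2.45. beetle grubs: 1.63 < 2.45 → exclude; stop.
Optimal diet: cutworms — 1 of 4 types.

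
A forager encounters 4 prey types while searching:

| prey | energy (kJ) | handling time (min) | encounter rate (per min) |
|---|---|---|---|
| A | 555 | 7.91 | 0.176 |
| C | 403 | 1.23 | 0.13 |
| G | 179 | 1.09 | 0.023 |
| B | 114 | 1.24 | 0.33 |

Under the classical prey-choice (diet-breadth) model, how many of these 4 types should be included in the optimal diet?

Rank by E/h (kJ/min): C 328, G 164, B 91.9, A 70.2. Include each in turn until the next type's E/h falls below the running intake rate.
Rate on top 1: 45.17. G: 164 > 45.17 → include.
Rate on top 2: 47.69. B: 91.9 > 47.69 → include.
Rate on top 3: 59.04. A: 70.2 > 59.04 → include.
Optimal diet: C, G, B, A — 4 of 4 types.

4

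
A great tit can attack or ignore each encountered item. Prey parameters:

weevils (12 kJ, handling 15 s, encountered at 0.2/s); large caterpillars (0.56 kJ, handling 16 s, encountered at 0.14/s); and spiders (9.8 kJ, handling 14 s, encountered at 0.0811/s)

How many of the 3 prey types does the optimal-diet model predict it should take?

2

E/h in descending order: weevils 0.8, spiders 0.7, large caterpillars 0.035 kJ/s. The optimal diet is the largest prefix of this list for which every included type satisfies E_i/h_i > R on the types above it.
Rate on top 1: 0.6. spiders: 0.7 > 0.6 → include.
Rate on top 2: 0.6221. large caterpillars: 0.035 < 0.6221 → exclude; stop.
Optimal diet: weevils, spiders — 2 of 3 types.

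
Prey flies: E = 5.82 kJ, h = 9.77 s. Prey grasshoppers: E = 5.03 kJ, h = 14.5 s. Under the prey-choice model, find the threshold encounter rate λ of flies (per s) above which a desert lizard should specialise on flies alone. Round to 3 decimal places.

0.143 per s

The zero-one rule: include grasshoppers iff E₂/h₂ > λE₁/(1+λh₁). Equality gives the switch point.
λE₁h₂ = E₂ + λE₂h₁ ⇒ λ = E₂/(E₁h₂ − E₂h₁) = 5.03/(84.39 − 49.14) = 0.1427 per s.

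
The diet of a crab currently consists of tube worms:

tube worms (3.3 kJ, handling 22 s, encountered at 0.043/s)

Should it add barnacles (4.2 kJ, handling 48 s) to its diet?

Yes

On tube worms alone, R = ΣλE/(1+Σλh) = 0.1419/1.946 = 0.07292 kJ/s.
Profitability of barnacles: 4.2/48 = 0.0875 kJ/s.
0.0875 > 0.07292, so adding barnacles raises the average — include it.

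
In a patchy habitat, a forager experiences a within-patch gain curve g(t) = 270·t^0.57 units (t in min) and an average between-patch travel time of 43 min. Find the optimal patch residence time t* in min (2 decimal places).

57.00 min

Optimal t* satisfies g'(t*) = g(t*)/(T + t*).
g'(t) = 0.57·270·t^-0.43. Setting 0.57·270·t^-0.43 = 270·t^0.57/(43+t) gives 0.57(43+t) = t, so 0.43·t = 0.57×43.
t* = 0.57×43/0.43 = 57 min.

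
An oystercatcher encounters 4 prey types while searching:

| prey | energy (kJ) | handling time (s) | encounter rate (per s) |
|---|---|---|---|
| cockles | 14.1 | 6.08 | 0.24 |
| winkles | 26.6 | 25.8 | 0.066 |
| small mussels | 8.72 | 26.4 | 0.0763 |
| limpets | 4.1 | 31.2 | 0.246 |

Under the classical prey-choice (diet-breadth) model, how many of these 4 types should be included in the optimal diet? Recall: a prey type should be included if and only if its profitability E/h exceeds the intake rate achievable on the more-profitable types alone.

1

Profitabilities (E/h, kJ/s): cockles 2.32, winkles 1.03, small mussels 0.33, limpets 0.131. Add prey in this order while the next type's profitability exceeds the intake rate on those already taken.
Rate on top 1: 1.376. winkles: 1.03 < 1.376 → exclude; stop.
Optimal diet: cockles — 1 of 4 types.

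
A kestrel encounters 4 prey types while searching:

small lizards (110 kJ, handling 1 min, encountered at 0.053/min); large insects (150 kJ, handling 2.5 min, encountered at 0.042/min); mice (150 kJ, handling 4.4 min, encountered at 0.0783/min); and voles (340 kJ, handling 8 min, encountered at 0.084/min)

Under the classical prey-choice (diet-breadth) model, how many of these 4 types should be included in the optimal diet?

Rank by E/h (kJ/min): small lizards 110, large insects 60, voles 42.5, mice 34.1. Include each in turn until the next type's E/h falls below the running intake rate.
Rate on top 1: 5.537. large insects: 60 > 5.537 → include.
Rate on top 2: 10.47. voles: 42.5 > 10.47 → include.
Rate on top 3: 22.23. mice: 34.1 > 22.23 → include.
Optimal diet: small lizards, large insects, voles, mice — 4 of 4 types.

4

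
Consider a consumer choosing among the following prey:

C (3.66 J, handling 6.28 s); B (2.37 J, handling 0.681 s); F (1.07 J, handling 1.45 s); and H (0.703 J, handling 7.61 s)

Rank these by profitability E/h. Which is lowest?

Profitability E/h (J/s): C = 3.66/6.28 = 0.583, B = 2.37/0.681 = 3.48, F = 1.07/1.45 = 0.738, H = 0.703/7.61 = 0.0924.
Ranked: B > F > C > H.

H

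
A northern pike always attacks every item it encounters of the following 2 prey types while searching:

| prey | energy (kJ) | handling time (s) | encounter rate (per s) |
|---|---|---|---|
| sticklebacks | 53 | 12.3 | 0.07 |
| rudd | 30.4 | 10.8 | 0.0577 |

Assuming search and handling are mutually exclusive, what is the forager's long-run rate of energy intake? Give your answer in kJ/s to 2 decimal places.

2.20 kJ/s

Energy encountered per unit search time: 0.07×53 + 0.0577×30.4 = 5.464 kJ/s.
Handling time per unit search time: 0.07×12.3 + 0.0577×10.8 = 1.484.
Rate = 5.464/(1 + 1.484) = 2.2 kJ/s.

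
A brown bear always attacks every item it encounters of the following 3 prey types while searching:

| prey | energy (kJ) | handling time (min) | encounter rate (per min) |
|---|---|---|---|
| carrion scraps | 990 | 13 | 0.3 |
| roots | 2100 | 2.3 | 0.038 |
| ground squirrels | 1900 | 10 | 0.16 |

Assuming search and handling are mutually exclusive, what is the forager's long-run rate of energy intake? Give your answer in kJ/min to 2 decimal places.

103.35 kJ/min

R = Σλ_iE_i / (1 + Σλ_ih_i)
Numerator: 0.3×990 + 0.038×2100 + 0.16×1900 = 680.8
Denominator: 1 + 0.3×13 + 0.038×2.3 + 0.16×10 = 6.587
R = 680.8/6.587 = 103.3 kJ/min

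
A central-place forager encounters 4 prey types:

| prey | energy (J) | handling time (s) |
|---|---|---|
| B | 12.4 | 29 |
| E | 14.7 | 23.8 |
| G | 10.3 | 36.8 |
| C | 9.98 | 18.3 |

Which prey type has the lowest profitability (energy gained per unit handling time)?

In descending order of E/h:
E: 14.7/23.8 = 0.618 J/s
C: 9.98/18.3 = 0.545 J/s
B: 12.4/29 = 0.428 J/s
G: 10.3/36.8 = 0.28 J/s

G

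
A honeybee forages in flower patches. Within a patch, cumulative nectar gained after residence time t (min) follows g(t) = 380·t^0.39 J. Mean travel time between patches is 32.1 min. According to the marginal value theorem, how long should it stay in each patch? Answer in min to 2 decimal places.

Optimal t* satisfies g'(t*) = g(t*)/(T + t*).
g'(t) = 0.39·380·t^-0.61. Setting 0.39·380·t^-0.61 = 380·t^0.39/(32.1+t) gives 0.39(32.1+t) = t, so 0.61·t = 0.39×32.1.
t* = 0.39×32.1/0.61 = 20.52 min.

20.52 min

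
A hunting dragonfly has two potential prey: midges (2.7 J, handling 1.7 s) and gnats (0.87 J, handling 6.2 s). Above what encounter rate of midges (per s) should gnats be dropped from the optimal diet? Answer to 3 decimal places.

0.057 per s

Drop gnats once their profitability E₂/h₂ falls below the rate achievable on midges alone: E₂/h₂ = λE₁/(1 + λh₁).
Solve for λ: λE₁h₂ = E₂(1 + λh₁) → λ(E₁h₂ − E₂h₁) = E₂ → λ = E₂/(E₁h₂ − E₂h₁).
λ = 0.87/(2.7×6.2 − 0.87×1.7) = 0.87/15.26 = 0.05701 per s.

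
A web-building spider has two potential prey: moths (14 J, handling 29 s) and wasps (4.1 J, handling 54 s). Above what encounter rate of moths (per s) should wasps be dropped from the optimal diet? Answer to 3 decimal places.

0.006 per s

Drop wasps once their profitability E₂/h₂ falls below the rate achievable on moths alone: E₂/h₂ = λE₁/(1 + λh₁).
Solve for λ: λE₁h₂ = E₂(1 + λh₁) → λ(E₁h₂ − E₂h₁) = E₂ → λ = E₂/(E₁h₂ − E₂h₁).
λ = 4.1/(14×54 − 4.1×29) = 4.1/637.1 = 0.006435 per s.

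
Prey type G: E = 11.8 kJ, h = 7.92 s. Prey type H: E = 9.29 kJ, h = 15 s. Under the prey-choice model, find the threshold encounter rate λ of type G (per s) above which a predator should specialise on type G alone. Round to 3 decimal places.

0.090 per s

Drop type H once their profitability E₂/h₂ falls below the rate achievable on type G alone: E₂/h₂ = λE₁/(1 + λh₁).
Solve for λ: λE₁h₂ = E₂(1 + λh₁) → λ(E₁h₂ − E₂h₁) = E₂ → λ = E₂/(E₁h₂ − E₂h₁).
λ = 9.29/(11.8×15 − 9.29×7.92) = 9.29/103.4 = 0.08983 per s.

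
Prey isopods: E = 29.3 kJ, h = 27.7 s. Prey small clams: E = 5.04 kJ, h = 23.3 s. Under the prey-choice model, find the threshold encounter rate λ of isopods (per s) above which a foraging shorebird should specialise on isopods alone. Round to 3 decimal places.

0.009 per s

The zero-one rule: include small clams iff E₂/h₂ > λE₁/(1+λh₁). Equality gives the switch point.
λE₁h₂ = E₂ + λE₂h₁ ⇒ λ = E₂/(E₁h₂ − E₂h₁) = 5.04/(682.7 − 139.6) = 0.00928 per s.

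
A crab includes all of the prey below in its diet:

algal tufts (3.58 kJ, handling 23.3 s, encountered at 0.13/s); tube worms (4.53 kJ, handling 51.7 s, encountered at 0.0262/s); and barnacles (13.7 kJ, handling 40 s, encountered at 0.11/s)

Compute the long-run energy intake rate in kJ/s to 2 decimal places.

R = Σλ_iE_i / (1 + Σλ_ih_i)
Numerator: 0.13×3.58 + 0.0262×4.53 + 0.11×13.7 = 2.091
Denominator: 1 + 0.13×23.3 + 0.0262×51.7 + 0.11×40 = 9.784
R = 2.091/9.784 = 0.2137 kJ/s

0.21 kJ/s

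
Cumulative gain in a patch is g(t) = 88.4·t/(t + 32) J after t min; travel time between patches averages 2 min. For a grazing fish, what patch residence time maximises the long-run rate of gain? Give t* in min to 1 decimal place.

Maximise g(t)/(T+t): set derivative to zero → g'(t)(T+t) = g(t).
g'(t) = 88.4·32/(t + 32)². Setting 88.4·32/(t+32)² = 88.4t/[(t+32)(2+t)] gives 32(2+t) = t(t+32), so t² = 32×2 = 64.
t* = √64 = 8 min.

8.0 min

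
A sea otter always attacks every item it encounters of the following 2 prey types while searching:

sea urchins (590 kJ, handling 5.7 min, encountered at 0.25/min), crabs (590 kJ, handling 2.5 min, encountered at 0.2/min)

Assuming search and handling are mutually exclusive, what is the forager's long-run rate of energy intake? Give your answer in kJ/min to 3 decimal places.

90.769 kJ/min

R = (0.25×590 + 0.2×590) / (1 + 0.25×5.7 + 0.2×2.5) = 265.5/2.925 = 90.77 kJ/min.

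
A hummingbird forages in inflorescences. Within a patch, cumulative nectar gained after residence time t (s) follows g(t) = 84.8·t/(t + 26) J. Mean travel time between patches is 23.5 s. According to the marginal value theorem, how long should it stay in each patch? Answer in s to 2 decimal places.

Optimal t* satisfies g'(t*) = g(t*)/(T + t*).
g'(t) = 84.8·26/(t + 26)². Setting 84.8·26/(t+26)² = 84.8t/[(t+26)(23.5+t)] gives 26(23.5+t) = t(t+26), so t² = 26×23.5 = 611.
t* = √611 = 24.72 s.

24.72 s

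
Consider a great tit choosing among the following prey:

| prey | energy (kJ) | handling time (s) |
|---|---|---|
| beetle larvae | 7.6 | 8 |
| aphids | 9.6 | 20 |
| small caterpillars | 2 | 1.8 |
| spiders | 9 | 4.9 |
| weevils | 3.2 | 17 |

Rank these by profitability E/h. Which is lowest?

weevils

In descending order of E/h:
spiders: 9/4.9 = 1.84 kJ/s
small caterpillars: 2/1.8 = 1.11 kJ/s
beetle larvae: 7.6/8 = 0.95 kJ/s
aphids: 9.6/20 = 0.48 kJ/s
weevils: 3.2/17 = 0.188 kJ/s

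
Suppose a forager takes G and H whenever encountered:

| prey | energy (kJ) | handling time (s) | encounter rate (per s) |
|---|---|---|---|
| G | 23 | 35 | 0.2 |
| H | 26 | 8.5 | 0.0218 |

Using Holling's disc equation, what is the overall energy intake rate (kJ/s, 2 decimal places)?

Energy encountered per unit search time: 0.2×23 + 0.0218×26 = 5.167 kJ/s.
Handling time per unit search time: 0.2×35 + 0.0218×8.5 = 7.185.
Rate = 5.167/(1 + 7.185) = 0.6312 kJ/s.

0.63 kJ/s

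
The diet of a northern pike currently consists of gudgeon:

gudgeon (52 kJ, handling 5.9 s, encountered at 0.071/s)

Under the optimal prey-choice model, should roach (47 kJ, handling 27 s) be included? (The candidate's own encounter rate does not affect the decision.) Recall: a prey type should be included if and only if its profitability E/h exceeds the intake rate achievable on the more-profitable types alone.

On gudgeon alone, R = ΣλE/(1+Σλh) = 3.692/1.419 = 2.602 kJ/s.
Profitability of roach: 47/27 = 1.741 kJ/s.
Since 1.741 < R, time spent handling roach is better spent searching.

No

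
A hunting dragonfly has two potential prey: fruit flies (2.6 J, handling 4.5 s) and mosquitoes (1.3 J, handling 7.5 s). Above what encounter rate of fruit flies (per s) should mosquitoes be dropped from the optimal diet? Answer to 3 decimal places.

At the threshold, the rate on fruit flies alone equals the profitability of mosquitoes: λ·2.6/(1 + λ·4.5) = 1.3/7.5 = 0.1733.
Rearranging, λ(2.6 − 0.1733×4.5) = 0.1733, so λ = 0.1733/1.82 = 0.09524 per s.

0.095 per s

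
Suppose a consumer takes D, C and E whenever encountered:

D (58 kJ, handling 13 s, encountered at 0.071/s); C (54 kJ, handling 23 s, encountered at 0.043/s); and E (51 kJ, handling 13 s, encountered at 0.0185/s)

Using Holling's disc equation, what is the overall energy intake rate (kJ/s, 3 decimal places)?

R = (0.071×58 + 0.043×54 + 0.0185×51) / (1 + 0.071×13 + 0.043×23 + 0.0185×13) = 7.383/3.152 = 2.342 kJ/s.

2.342 kJ/s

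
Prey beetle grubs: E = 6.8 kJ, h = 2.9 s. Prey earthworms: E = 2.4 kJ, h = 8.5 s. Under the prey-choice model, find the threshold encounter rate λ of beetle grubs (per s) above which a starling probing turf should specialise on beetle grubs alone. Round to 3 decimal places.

The zero-one rule: include earthworms iff E₂/h₂ > λE₁/(1+λh₁). Equality gives the switch point.
λE₁h₂ = E₂ + λE₂h₁ ⇒ λ = E₂/(E₁h₂ − E₂h₁) = 2.4/(57.8 − 6.96) = 0.04721 per s.

0.047 per s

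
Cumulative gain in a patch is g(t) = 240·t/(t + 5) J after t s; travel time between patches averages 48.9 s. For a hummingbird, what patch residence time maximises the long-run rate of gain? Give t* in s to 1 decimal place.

15.6 s

By the marginal value theorem, leave when the instantaneous gain rate g'(t) equals the habitat-wide average g(t)/(T + t).
g'(t) = 240·5/(t + 5)². Setting 240·5/(t+5)² = 240t/[(t+5)(48.9+t)] gives 5(48.9+t) = t(t+5), so t² = 5×48.9 = 244.5.
t* = √244.5 = 15.64 s.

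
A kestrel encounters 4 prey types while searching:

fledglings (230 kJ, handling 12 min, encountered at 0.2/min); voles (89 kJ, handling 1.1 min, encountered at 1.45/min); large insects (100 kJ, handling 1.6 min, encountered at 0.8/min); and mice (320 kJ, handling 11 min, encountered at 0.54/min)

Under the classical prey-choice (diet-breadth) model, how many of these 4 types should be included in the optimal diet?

Profitabilities (E/h, kJ/min): voles 80.9, large insects 62.5, mice 29.1, fledglings 19.2. Add prey in this order while the next type's profitability exceeds the intake rate on those already taken.
Rate on top 1: 49.73. large insects: 62.5 > 49.73 → include.
Rate on top 2: 53.95. mice: 29.1 < 53.95 → exclude; stop.
Optimal diet: voles, large insects — 2 of 4 types.

2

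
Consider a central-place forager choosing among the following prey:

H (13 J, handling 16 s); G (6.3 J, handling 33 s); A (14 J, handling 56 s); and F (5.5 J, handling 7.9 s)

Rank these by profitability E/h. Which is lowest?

G

Profitability E/h (J/s): H = 13/16 = 0.812, G = 6.3/33 = 0.191, A = 14/56 = 0.25, F = 5.5/7.9 = 0.696.
Ranked: H > F > A > G.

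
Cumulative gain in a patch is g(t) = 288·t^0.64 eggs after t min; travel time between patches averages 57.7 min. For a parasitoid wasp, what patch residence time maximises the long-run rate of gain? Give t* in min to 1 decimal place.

Optimal t* satisfies g'(t*) = g(t*)/(T + t*).
g'(t) = 0.64·288·t^-0.36. Setting 0.64·288·t^-0.36 = 288·t^0.64/(57.7+t) gives 0.64(57.7+t) = t, so 0.36·t = 0.64×57.7.
t* = 0.64×57.7/0.36 = 102.6 min.

102.6 min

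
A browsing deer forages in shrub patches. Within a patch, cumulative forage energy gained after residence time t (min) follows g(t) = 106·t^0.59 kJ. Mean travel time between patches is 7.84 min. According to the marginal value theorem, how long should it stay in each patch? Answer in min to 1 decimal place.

11.3 min

By the marginal value theorem, leave when the instantaneous gain rate g'(t) equals the habitat-wide average g(t)/(T + t).
g'(t) = 0.59·106·t^-0.41. Setting 0.59·106·t^-0.41 = 106·t^0.59/(7.84+t) gives 0.59(7.84+t) = t, so 0.41·t = 0.59×7.84.
t* = 0.59×7.84/0.41 = 11.28 min.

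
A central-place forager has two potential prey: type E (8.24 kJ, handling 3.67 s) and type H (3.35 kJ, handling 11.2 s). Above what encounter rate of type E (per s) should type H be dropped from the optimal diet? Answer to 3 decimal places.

The zero-one rule: include type H iff E₂/h₂ > λE₁/(1+λh₁). Equality gives the switch point.
λE₁h₂ = E₂ + λE₂h₁ ⇒ λ = E₂/(E₁h₂ − E₂h₁) = 3.35/(92.29 − 12.29) = 0.04188 per s.

0.042 per s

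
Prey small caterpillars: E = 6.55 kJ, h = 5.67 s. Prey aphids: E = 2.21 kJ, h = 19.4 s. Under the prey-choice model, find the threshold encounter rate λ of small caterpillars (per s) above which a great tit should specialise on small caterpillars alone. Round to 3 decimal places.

0.019 per s

At the threshold, the rate on small caterpillars alone equals the profitability of aphids: λ·6.55/(1 + λ·5.67) = 2.21/19.4 = 0.1139.
Rearranging, λ(6.55 − 0.1139×5.67) = 0.1139, so λ = 0.1139/5.904 = 0.01929 per s.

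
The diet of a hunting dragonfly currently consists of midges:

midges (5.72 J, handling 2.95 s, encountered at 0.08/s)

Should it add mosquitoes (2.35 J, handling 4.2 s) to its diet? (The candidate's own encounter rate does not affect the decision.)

On midges alone, R = ΣλE/(1+Σλh) = 0.4576/1.236 = 0.3702 J/s.
mosquitoes: E/h = 2.35/4.2 = 0.5595 J/s.
Since 0.5595 > R, including mosquitoes increases the long-run rate.

Yes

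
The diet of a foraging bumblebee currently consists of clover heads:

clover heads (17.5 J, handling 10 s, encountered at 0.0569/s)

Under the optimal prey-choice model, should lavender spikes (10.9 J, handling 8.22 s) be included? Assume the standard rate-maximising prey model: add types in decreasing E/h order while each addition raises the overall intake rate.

On clover heads alone, R = ΣλE/(1+Σλh) = 0.9958/1.569 = 0.6346 J/s.
lavender spikes: E/h = 10.9/8.22 = 1.326 J/s.
Since 1.326 > R, including lavender spikes increases the long-run rate.

Yes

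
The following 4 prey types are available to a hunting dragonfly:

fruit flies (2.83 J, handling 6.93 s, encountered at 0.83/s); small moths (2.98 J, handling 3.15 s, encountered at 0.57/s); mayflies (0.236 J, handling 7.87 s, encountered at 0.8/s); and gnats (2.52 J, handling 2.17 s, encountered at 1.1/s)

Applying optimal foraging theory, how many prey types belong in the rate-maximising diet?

E/h in descending order: gnats 1.16, small moths 0.946, fruit flies 0.408, mayflies 0.03 J/s. The optimal diet is the largest prefix of this list for which every included type satisfies E_i/h_i > R on the types above it.
Rate on top 1: 0.8184. small moths: 0.946 > 0.8184 → include.
Rate on top 2: 0.8626. fruit flies: 0.408 < 0.8626 → exclude; stop.
Optimal diet: gnats, small moths — 2 of 4 types.

2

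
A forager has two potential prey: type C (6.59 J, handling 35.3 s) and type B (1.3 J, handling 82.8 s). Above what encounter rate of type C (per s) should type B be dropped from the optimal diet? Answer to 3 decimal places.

0.003 per s

Drop type B once their profitability E₂/h₂ falls below the rate achievable on type C alone: E₂/h₂ = λE₁/(1 + λh₁).
Solve for λ: λE₁h₂ = E₂(1 + λh₁) → λ(E₁h₂ − E₂h₁) = E₂ → λ = E₂/(E₁h₂ − E₂h₁).
λ = 1.3/(6.59×82.8 − 1.3×35.3) = 1.3/499.8 = 0.002601 per s.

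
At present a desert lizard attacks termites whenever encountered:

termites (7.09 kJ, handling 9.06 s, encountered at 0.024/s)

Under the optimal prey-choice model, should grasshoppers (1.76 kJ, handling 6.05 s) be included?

Yes

On termites alone, R = ΣλE/(1+Σλh) = 0.1702/1.217 = 0.1398 kJ/s.
grasshoppers: E/h = 1.76/6.05 = 0.2909 kJ/s.
Since 0.2909 > R, including grasshoppers increases the long-run rate.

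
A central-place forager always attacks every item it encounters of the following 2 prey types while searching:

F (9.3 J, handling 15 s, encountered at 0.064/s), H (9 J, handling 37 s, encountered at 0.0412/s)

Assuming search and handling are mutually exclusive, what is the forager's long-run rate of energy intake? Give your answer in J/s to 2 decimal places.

0.28 J/s

R = (0.064×9.3 + 0.0412×9) / (1 + 0.064×15 + 0.0412×37) = 0.966/3.484 = 0.2772 J/s.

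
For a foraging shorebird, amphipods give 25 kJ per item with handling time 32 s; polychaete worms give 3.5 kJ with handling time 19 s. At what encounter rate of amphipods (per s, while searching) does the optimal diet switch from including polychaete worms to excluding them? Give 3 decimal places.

0.010 per s

At the threshold, the rate on amphipods alone equals the profitability of polychaete worms: λ·25/(1 + λ·32) = 3.5/19 = 0.1842.
Rearranging, λ(25 − 0.1842×32) = 0.1842, so λ = 0.1842/19.11 = 0.009642 per s.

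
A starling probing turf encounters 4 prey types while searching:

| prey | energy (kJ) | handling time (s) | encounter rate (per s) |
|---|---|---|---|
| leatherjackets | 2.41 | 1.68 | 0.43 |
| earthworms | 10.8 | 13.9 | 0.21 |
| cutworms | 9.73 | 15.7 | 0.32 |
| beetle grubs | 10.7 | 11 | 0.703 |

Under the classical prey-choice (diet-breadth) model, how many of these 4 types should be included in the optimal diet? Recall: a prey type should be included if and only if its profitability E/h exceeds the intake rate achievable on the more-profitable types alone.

2

Rank by E/h (kJ/s): leatherjackets 1.43, beetle grubs 0.973, earthworms 0.777, cutworms 0.62. Include each in turn until the next type's E/h falls below the running intake rate.
Rate on top 1: 0.6017. beetle grubs: 0.973 > 0.6017 → include.
Rate on top 2: 0.9051. earthworms: 0.777 < 0.9051 → exclude; stop.
Optimal diet: leatherjackets, beetle grubs — 2 of 4 types.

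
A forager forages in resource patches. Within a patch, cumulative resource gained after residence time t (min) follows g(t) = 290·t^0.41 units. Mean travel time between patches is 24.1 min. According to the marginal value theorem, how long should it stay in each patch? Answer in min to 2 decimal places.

By the marginal value theorem, leave when the instantaneous gain rate g'(t) equals the habitat-wide average g(t)/(T + t).
g'(t) = 0.41·290·t^-0.59. Setting 0.41·290·t^-0.59 = 290·t^0.41/(24.1+t) gives 0.41(24.1+t) = t, so 0.59·t = 0.41×24.1.
t* = 0.41×24.1/0.59 = 16.75 min.

16.75 min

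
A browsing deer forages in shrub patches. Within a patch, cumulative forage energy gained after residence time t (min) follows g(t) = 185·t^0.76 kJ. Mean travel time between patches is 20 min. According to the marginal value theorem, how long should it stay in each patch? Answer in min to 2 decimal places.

Maximise g(t)/(T+t): set derivative to zero → g'(t)(T+t) = g(t).
g'(t) = 0.76·185·t^-0.24. Setting 0.76·185·t^-0.24 = 185·t^0.76/(20+t) gives 0.76(20+t) = t, so 0.24·t = 0.76×20.
t* = 0.76×20/0.24 = 63.33 min.

63.33 min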